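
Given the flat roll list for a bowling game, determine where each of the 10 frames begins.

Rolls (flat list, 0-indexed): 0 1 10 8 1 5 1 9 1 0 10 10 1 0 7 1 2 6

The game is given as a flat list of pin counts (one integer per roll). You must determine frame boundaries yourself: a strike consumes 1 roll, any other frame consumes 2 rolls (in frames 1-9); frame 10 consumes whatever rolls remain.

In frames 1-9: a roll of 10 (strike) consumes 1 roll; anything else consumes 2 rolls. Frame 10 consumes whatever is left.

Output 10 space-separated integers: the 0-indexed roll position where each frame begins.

Frame 1 starts at roll index 0: rolls=0,1 (sum=1), consumes 2 rolls
Frame 2 starts at roll index 2: roll=10 (strike), consumes 1 roll
Frame 3 starts at roll index 3: rolls=8,1 (sum=9), consumes 2 rolls
Frame 4 starts at roll index 5: rolls=5,1 (sum=6), consumes 2 rolls
Frame 5 starts at roll index 7: rolls=9,1 (sum=10), consumes 2 rolls
Frame 6 starts at roll index 9: rolls=0,10 (sum=10), consumes 2 rolls
Frame 7 starts at roll index 11: roll=10 (strike), consumes 1 roll
Frame 8 starts at roll index 12: rolls=1,0 (sum=1), consumes 2 rolls
Frame 9 starts at roll index 14: rolls=7,1 (sum=8), consumes 2 rolls
Frame 10 starts at roll index 16: 2 remaining rolls

Answer: 0 2 3 5 7 9 11 12 14 16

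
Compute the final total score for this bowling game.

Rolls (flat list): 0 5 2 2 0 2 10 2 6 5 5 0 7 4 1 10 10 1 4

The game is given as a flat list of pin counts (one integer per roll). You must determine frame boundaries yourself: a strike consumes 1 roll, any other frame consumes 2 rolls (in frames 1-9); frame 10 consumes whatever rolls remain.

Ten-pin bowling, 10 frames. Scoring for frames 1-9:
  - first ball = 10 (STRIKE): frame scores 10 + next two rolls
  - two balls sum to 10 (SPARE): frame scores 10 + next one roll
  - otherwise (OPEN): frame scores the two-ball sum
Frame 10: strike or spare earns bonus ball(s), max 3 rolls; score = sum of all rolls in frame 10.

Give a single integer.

Answer: 95

Derivation:
Frame 1: OPEN (0+5=5). Cumulative: 5
Frame 2: OPEN (2+2=4). Cumulative: 9
Frame 3: OPEN (0+2=2). Cumulative: 11
Frame 4: STRIKE. 10 + next two rolls (2+6) = 18. Cumulative: 29
Frame 5: OPEN (2+6=8). Cumulative: 37
Frame 6: SPARE (5+5=10). 10 + next roll (0) = 10. Cumulative: 47
Frame 7: OPEN (0+7=7). Cumulative: 54
Frame 8: OPEN (4+1=5). Cumulative: 59
Frame 9: STRIKE. 10 + next two rolls (10+1) = 21. Cumulative: 80
Frame 10: STRIKE. Sum of all frame-10 rolls (10+1+4) = 15. Cumulative: 95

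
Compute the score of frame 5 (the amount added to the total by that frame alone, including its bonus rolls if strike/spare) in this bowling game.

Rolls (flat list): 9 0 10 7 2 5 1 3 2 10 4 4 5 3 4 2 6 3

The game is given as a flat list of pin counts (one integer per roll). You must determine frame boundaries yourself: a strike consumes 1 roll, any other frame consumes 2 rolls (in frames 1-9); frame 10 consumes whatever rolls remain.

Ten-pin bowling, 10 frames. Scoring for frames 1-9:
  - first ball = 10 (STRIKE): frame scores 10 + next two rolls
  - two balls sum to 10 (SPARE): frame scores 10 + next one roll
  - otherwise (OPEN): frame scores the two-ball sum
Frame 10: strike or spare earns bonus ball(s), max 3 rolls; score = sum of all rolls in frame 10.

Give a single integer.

Answer: 5

Derivation:
Frame 1: OPEN (9+0=9). Cumulative: 9
Frame 2: STRIKE. 10 + next two rolls (7+2) = 19. Cumulative: 28
Frame 3: OPEN (7+2=9). Cumulative: 37
Frame 4: OPEN (5+1=6). Cumulative: 43
Frame 5: OPEN (3+2=5). Cumulative: 48
Frame 6: STRIKE. 10 + next two rolls (4+4) = 18. Cumulative: 66
Frame 7: OPEN (4+4=8). Cumulative: 74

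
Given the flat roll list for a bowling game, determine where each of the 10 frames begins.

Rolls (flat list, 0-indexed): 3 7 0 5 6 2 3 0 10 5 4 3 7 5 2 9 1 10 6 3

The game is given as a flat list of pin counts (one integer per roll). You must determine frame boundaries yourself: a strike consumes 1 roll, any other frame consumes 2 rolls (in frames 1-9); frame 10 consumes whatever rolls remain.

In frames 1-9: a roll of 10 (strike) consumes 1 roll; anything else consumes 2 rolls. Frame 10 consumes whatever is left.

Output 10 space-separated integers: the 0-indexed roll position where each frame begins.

Frame 1 starts at roll index 0: rolls=3,7 (sum=10), consumes 2 rolls
Frame 2 starts at roll index 2: rolls=0,5 (sum=5), consumes 2 rolls
Frame 3 starts at roll index 4: rolls=6,2 (sum=8), consumes 2 rolls
Frame 4 starts at roll index 6: rolls=3,0 (sum=3), consumes 2 rolls
Frame 5 starts at roll index 8: roll=10 (strike), consumes 1 roll
Frame 6 starts at roll index 9: rolls=5,4 (sum=9), consumes 2 rolls
Frame 7 starts at roll index 11: rolls=3,7 (sum=10), consumes 2 rolls
Frame 8 starts at roll index 13: rolls=5,2 (sum=7), consumes 2 rolls
Frame 9 starts at roll index 15: rolls=9,1 (sum=10), consumes 2 rolls
Frame 10 starts at roll index 17: 3 remaining rolls

Answer: 0 2 4 6 8 9 11 13 15 17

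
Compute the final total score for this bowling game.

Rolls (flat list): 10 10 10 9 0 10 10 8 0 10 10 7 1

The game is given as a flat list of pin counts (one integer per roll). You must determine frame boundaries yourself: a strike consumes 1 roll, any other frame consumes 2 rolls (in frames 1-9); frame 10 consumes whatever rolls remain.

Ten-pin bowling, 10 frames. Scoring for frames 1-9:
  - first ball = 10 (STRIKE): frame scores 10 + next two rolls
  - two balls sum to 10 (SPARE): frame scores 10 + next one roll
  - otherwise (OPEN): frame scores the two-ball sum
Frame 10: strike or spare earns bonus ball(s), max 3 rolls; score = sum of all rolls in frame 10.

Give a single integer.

Answer: 194

Derivation:
Frame 1: STRIKE. 10 + next two rolls (10+10) = 30. Cumulative: 30
Frame 2: STRIKE. 10 + next two rolls (10+9) = 29. Cumulative: 59
Frame 3: STRIKE. 10 + next two rolls (9+0) = 19. Cumulative: 78
Frame 4: OPEN (9+0=9). Cumulative: 87
Frame 5: STRIKE. 10 + next two rolls (10+8) = 28. Cumulative: 115
Frame 6: STRIKE. 10 + next two rolls (8+0) = 18. Cumulative: 133
Frame 7: OPEN (8+0=8). Cumulative: 141
Frame 8: STRIKE. 10 + next two rolls (10+7) = 27. Cumulative: 168
Frame 9: STRIKE. 10 + next two rolls (7+1) = 18. Cumulative: 186
Frame 10: OPEN. Sum of all frame-10 rolls (7+1) = 8. Cumulative: 194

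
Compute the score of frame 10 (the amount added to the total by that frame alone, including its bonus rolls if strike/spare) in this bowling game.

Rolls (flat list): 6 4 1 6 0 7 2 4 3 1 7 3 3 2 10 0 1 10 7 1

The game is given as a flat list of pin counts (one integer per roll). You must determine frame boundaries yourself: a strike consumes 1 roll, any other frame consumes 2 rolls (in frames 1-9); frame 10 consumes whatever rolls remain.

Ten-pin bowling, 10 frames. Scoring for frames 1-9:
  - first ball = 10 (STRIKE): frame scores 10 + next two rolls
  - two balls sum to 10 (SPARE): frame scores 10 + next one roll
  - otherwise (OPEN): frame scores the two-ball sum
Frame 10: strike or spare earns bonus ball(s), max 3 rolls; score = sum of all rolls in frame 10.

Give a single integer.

Frame 1: SPARE (6+4=10). 10 + next roll (1) = 11. Cumulative: 11
Frame 2: OPEN (1+6=7). Cumulative: 18
Frame 3: OPEN (0+7=7). Cumulative: 25
Frame 4: OPEN (2+4=6). Cumulative: 31
Frame 5: OPEN (3+1=4). Cumulative: 35
Frame 6: SPARE (7+3=10). 10 + next roll (3) = 13. Cumulative: 48
Frame 7: OPEN (3+2=5). Cumulative: 53
Frame 8: STRIKE. 10 + next two rolls (0+1) = 11. Cumulative: 64
Frame 9: OPEN (0+1=1). Cumulative: 65
Frame 10: STRIKE. Sum of all frame-10 rolls (10+7+1) = 18. Cumulative: 83

Answer: 18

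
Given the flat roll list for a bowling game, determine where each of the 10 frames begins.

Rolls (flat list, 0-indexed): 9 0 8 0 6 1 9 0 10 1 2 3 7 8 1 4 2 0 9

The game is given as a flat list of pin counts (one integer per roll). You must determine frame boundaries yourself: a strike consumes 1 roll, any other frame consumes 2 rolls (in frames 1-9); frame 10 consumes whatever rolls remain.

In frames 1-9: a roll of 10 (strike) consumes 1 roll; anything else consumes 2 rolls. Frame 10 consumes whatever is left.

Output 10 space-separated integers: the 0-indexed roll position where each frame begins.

Frame 1 starts at roll index 0: rolls=9,0 (sum=9), consumes 2 rolls
Frame 2 starts at roll index 2: rolls=8,0 (sum=8), consumes 2 rolls
Frame 3 starts at roll index 4: rolls=6,1 (sum=7), consumes 2 rolls
Frame 4 starts at roll index 6: rolls=9,0 (sum=9), consumes 2 rolls
Frame 5 starts at roll index 8: roll=10 (strike), consumes 1 roll
Frame 6 starts at roll index 9: rolls=1,2 (sum=3), consumes 2 rolls
Frame 7 starts at roll index 11: rolls=3,7 (sum=10), consumes 2 rolls
Frame 8 starts at roll index 13: rolls=8,1 (sum=9), consumes 2 rolls
Frame 9 starts at roll index 15: rolls=4,2 (sum=6), consumes 2 rolls
Frame 10 starts at roll index 17: 2 remaining rolls

Answer: 0 2 4 6 8 9 11 13 15 17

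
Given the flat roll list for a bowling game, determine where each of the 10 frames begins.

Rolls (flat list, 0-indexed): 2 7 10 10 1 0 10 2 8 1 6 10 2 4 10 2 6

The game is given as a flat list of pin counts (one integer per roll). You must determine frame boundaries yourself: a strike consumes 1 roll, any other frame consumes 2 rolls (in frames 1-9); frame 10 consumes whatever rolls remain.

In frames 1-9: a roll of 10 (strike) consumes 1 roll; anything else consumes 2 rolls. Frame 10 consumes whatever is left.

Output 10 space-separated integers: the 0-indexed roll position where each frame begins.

Answer: 0 2 3 4 6 7 9 11 12 14

Derivation:
Frame 1 starts at roll index 0: rolls=2,7 (sum=9), consumes 2 rolls
Frame 2 starts at roll index 2: roll=10 (strike), consumes 1 roll
Frame 3 starts at roll index 3: roll=10 (strike), consumes 1 roll
Frame 4 starts at roll index 4: rolls=1,0 (sum=1), consumes 2 rolls
Frame 5 starts at roll index 6: roll=10 (strike), consumes 1 roll
Frame 6 starts at roll index 7: rolls=2,8 (sum=10), consumes 2 rolls
Frame 7 starts at roll index 9: rolls=1,6 (sum=7), consumes 2 rolls
Frame 8 starts at roll index 11: roll=10 (strike), consumes 1 roll
Frame 9 starts at roll index 12: rolls=2,4 (sum=6), consumes 2 rolls
Frame 10 starts at roll index 14: 3 remaining rolls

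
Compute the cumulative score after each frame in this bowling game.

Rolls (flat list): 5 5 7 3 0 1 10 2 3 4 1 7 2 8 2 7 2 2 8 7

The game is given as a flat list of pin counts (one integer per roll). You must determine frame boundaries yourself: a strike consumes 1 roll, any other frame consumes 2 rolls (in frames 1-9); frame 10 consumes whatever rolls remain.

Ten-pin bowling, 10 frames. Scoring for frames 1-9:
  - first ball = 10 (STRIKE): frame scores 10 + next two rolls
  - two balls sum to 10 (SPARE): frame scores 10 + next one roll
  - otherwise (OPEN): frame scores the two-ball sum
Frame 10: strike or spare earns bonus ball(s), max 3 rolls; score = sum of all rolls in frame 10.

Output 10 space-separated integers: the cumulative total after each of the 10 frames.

Frame 1: SPARE (5+5=10). 10 + next roll (7) = 17. Cumulative: 17
Frame 2: SPARE (7+3=10). 10 + next roll (0) = 10. Cumulative: 27
Frame 3: OPEN (0+1=1). Cumulative: 28
Frame 4: STRIKE. 10 + next two rolls (2+3) = 15. Cumulative: 43
Frame 5: OPEN (2+3=5). Cumulative: 48
Frame 6: OPEN (4+1=5). Cumulative: 53
Frame 7: OPEN (7+2=9). Cumulative: 62
Frame 8: SPARE (8+2=10). 10 + next roll (7) = 17. Cumulative: 79
Frame 9: OPEN (7+2=9). Cumulative: 88
Frame 10: SPARE. Sum of all frame-10 rolls (2+8+7) = 17. Cumulative: 105

Answer: 17 27 28 43 48 53 62 79 88 105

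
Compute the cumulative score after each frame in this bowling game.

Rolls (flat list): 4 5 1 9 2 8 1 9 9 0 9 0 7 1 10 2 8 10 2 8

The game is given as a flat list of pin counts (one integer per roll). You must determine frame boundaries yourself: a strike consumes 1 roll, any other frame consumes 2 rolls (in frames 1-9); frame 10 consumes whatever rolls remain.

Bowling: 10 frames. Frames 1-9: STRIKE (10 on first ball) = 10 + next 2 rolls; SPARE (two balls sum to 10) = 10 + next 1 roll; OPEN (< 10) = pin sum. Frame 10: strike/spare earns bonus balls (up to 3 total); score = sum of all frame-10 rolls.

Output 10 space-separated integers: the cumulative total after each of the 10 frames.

Frame 1: OPEN (4+5=9). Cumulative: 9
Frame 2: SPARE (1+9=10). 10 + next roll (2) = 12. Cumulative: 21
Frame 3: SPARE (2+8=10). 10 + next roll (1) = 11. Cumulative: 32
Frame 4: SPARE (1+9=10). 10 + next roll (9) = 19. Cumulative: 51
Frame 5: OPEN (9+0=9). Cumulative: 60
Frame 6: OPEN (9+0=9). Cumulative: 69
Frame 7: OPEN (7+1=8). Cumulative: 77
Frame 8: STRIKE. 10 + next two rolls (2+8) = 20. Cumulative: 97
Frame 9: SPARE (2+8=10). 10 + next roll (10) = 20. Cumulative: 117
Frame 10: STRIKE. Sum of all frame-10 rolls (10+2+8) = 20. Cumulative: 137

Answer: 9 21 32 51 60 69 77 97 117 137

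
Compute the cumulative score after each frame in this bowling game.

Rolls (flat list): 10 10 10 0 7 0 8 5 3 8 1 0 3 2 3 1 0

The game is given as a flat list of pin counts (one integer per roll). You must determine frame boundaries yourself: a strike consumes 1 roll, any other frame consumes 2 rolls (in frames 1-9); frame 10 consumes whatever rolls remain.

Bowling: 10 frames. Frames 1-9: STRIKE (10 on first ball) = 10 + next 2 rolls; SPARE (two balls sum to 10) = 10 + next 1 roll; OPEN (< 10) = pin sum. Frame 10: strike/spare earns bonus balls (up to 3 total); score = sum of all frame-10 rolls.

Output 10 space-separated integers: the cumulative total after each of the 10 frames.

Answer: 30 50 67 74 82 90 99 102 107 108

Derivation:
Frame 1: STRIKE. 10 + next two rolls (10+10) = 30. Cumulative: 30
Frame 2: STRIKE. 10 + next two rolls (10+0) = 20. Cumulative: 50
Frame 3: STRIKE. 10 + next two rolls (0+7) = 17. Cumulative: 67
Frame 4: OPEN (0+7=7). Cumulative: 74
Frame 5: OPEN (0+8=8). Cumulative: 82
Frame 6: OPEN (5+3=8). Cumulative: 90
Frame 7: OPEN (8+1=9). Cumulative: 99
Frame 8: OPEN (0+3=3). Cumulative: 102
Frame 9: OPEN (2+3=5). Cumulative: 107
Frame 10: OPEN. Sum of all frame-10 rolls (1+0) = 1. Cumulative: 108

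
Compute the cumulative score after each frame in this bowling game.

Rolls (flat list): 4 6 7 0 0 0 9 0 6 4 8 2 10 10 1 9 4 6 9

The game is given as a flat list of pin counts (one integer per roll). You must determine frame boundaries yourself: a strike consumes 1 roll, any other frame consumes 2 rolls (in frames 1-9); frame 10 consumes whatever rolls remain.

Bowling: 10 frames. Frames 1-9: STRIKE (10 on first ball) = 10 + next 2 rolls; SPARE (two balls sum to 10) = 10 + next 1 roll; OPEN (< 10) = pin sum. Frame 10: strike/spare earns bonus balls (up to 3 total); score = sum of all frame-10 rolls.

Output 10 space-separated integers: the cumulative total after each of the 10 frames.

Frame 1: SPARE (4+6=10). 10 + next roll (7) = 17. Cumulative: 17
Frame 2: OPEN (7+0=7). Cumulative: 24
Frame 3: OPEN (0+0=0). Cumulative: 24
Frame 4: OPEN (9+0=9). Cumulative: 33
Frame 5: SPARE (6+4=10). 10 + next roll (8) = 18. Cumulative: 51
Frame 6: SPARE (8+2=10). 10 + next roll (10) = 20. Cumulative: 71
Frame 7: STRIKE. 10 + next two rolls (10+1) = 21. Cumulative: 92
Frame 8: STRIKE. 10 + next two rolls (1+9) = 20. Cumulative: 112
Frame 9: SPARE (1+9=10). 10 + next roll (4) = 14. Cumulative: 126
Frame 10: SPARE. Sum of all frame-10 rolls (4+6+9) = 19. Cumulative: 145

Answer: 17 24 24 33 51 71 92 112 126 145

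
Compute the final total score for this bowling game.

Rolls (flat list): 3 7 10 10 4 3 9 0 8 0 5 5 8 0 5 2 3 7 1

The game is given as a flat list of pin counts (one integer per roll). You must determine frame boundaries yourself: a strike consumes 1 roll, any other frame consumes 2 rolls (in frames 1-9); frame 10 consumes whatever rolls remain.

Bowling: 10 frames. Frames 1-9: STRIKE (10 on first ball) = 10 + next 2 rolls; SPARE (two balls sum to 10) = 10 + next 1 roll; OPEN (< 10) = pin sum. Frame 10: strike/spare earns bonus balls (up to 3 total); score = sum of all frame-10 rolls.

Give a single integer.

Answer: 129

Derivation:
Frame 1: SPARE (3+7=10). 10 + next roll (10) = 20. Cumulative: 20
Frame 2: STRIKE. 10 + next two rolls (10+4) = 24. Cumulative: 44
Frame 3: STRIKE. 10 + next two rolls (4+3) = 17. Cumulative: 61
Frame 4: OPEN (4+3=7). Cumulative: 68
Frame 5: OPEN (9+0=9). Cumulative: 77
Frame 6: OPEN (8+0=8). Cumulative: 85
Frame 7: SPARE (5+5=10). 10 + next roll (8) = 18. Cumulative: 103
Frame 8: OPEN (8+0=8). Cumulative: 111
Frame 9: OPEN (5+2=7). Cumulative: 118
Frame 10: SPARE. Sum of all frame-10 rolls (3+7+1) = 11. Cumulative: 129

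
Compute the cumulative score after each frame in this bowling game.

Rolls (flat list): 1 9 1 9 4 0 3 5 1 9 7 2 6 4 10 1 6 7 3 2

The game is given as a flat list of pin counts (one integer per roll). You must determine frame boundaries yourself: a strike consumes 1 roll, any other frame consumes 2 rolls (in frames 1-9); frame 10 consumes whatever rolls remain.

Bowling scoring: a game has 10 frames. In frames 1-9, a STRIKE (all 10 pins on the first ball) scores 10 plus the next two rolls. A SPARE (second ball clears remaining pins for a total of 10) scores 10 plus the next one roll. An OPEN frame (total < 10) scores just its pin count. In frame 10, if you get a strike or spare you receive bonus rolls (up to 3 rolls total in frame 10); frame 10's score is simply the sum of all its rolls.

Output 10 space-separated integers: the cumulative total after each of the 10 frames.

Answer: 11 25 29 37 54 63 83 100 107 119

Derivation:
Frame 1: SPARE (1+9=10). 10 + next roll (1) = 11. Cumulative: 11
Frame 2: SPARE (1+9=10). 10 + next roll (4) = 14. Cumulative: 25
Frame 3: OPEN (4+0=4). Cumulative: 29
Frame 4: OPEN (3+5=8). Cumulative: 37
Frame 5: SPARE (1+9=10). 10 + next roll (7) = 17. Cumulative: 54
Frame 6: OPEN (7+2=9). Cumulative: 63
Frame 7: SPARE (6+4=10). 10 + next roll (10) = 20. Cumulative: 83
Frame 8: STRIKE. 10 + next two rolls (1+6) = 17. Cumulative: 100
Frame 9: OPEN (1+6=7). Cumulative: 107
Frame 10: SPARE. Sum of all frame-10 rolls (7+3+2) = 12. Cumulative: 119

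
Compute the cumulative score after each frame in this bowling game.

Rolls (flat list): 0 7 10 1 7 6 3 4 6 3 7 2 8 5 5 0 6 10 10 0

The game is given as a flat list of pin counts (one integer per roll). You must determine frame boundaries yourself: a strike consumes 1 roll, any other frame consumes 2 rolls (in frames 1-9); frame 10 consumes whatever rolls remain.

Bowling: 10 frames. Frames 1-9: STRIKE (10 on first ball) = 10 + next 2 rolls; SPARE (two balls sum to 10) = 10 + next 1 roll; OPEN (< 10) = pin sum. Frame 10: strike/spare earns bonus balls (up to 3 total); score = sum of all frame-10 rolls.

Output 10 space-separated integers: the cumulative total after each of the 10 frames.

Frame 1: OPEN (0+7=7). Cumulative: 7
Frame 2: STRIKE. 10 + next two rolls (1+7) = 18. Cumulative: 25
Frame 3: OPEN (1+7=8). Cumulative: 33
Frame 4: OPEN (6+3=9). Cumulative: 42
Frame 5: SPARE (4+6=10). 10 + next roll (3) = 13. Cumulative: 55
Frame 6: SPARE (3+7=10). 10 + next roll (2) = 12. Cumulative: 67
Frame 7: SPARE (2+8=10). 10 + next roll (5) = 15. Cumulative: 82
Frame 8: SPARE (5+5=10). 10 + next roll (0) = 10. Cumulative: 92
Frame 9: OPEN (0+6=6). Cumulative: 98
Frame 10: STRIKE. Sum of all frame-10 rolls (10+10+0) = 20. Cumulative: 118

Answer: 7 25 33 42 55 67 82 92 98 118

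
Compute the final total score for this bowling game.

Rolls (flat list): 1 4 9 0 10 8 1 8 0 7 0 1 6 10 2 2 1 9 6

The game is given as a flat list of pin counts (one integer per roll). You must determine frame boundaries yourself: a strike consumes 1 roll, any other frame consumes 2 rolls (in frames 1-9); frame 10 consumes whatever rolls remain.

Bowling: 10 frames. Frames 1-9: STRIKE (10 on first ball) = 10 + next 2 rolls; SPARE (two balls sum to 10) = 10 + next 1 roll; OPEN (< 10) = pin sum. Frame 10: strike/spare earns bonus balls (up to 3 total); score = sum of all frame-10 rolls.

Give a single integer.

Answer: 98

Derivation:
Frame 1: OPEN (1+4=5). Cumulative: 5
Frame 2: OPEN (9+0=9). Cumulative: 14
Frame 3: STRIKE. 10 + next two rolls (8+1) = 19. Cumulative: 33
Frame 4: OPEN (8+1=9). Cumulative: 42
Frame 5: OPEN (8+0=8). Cumulative: 50
Frame 6: OPEN (7+0=7). Cumulative: 57
Frame 7: OPEN (1+6=7). Cumulative: 64
Frame 8: STRIKE. 10 + next two rolls (2+2) = 14. Cumulative: 78
Frame 9: OPEN (2+2=4). Cumulative: 82
Frame 10: SPARE. Sum of all frame-10 rolls (1+9+6) = 16. Cumulative: 98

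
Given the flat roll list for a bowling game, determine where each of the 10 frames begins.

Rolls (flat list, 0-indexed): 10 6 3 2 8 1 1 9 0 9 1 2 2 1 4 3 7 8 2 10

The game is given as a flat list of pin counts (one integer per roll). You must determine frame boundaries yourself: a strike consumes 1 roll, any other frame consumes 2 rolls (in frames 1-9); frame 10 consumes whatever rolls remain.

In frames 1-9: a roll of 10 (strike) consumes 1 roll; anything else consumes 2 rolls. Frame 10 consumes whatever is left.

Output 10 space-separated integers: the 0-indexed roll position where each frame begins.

Frame 1 starts at roll index 0: roll=10 (strike), consumes 1 roll
Frame 2 starts at roll index 1: rolls=6,3 (sum=9), consumes 2 rolls
Frame 3 starts at roll index 3: rolls=2,8 (sum=10), consumes 2 rolls
Frame 4 starts at roll index 5: rolls=1,1 (sum=2), consumes 2 rolls
Frame 5 starts at roll index 7: rolls=9,0 (sum=9), consumes 2 rolls
Frame 6 starts at roll index 9: rolls=9,1 (sum=10), consumes 2 rolls
Frame 7 starts at roll index 11: rolls=2,2 (sum=4), consumes 2 rolls
Frame 8 starts at roll index 13: rolls=1,4 (sum=5), consumes 2 rolls
Frame 9 starts at roll index 15: rolls=3,7 (sum=10), consumes 2 rolls
Frame 10 starts at roll index 17: 3 remaining rolls

Answer: 0 1 3 5 7 9 11 13 15 17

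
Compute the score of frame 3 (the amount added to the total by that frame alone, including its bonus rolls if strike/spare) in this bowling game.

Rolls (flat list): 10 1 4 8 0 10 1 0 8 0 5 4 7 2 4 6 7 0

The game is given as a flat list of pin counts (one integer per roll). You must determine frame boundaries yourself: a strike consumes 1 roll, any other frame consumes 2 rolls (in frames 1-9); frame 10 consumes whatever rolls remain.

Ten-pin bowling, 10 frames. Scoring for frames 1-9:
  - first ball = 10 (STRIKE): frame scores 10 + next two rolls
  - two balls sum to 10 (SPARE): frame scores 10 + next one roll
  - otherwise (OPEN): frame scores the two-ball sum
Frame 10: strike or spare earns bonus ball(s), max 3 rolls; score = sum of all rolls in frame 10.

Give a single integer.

Frame 1: STRIKE. 10 + next two rolls (1+4) = 15. Cumulative: 15
Frame 2: OPEN (1+4=5). Cumulative: 20
Frame 3: OPEN (8+0=8). Cumulative: 28
Frame 4: STRIKE. 10 + next two rolls (1+0) = 11. Cumulative: 39
Frame 5: OPEN (1+0=1). Cumulative: 40

Answer: 8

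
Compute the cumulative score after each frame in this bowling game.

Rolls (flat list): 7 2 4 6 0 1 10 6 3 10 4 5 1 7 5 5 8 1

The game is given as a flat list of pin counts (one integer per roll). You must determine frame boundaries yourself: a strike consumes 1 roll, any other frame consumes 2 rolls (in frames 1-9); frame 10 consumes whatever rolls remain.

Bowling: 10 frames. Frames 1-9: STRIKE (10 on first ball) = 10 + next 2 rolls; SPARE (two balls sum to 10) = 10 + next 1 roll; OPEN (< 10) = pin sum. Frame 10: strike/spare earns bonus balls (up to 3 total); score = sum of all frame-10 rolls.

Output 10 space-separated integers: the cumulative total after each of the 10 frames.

Answer: 9 19 20 39 48 67 76 84 102 111

Derivation:
Frame 1: OPEN (7+2=9). Cumulative: 9
Frame 2: SPARE (4+6=10). 10 + next roll (0) = 10. Cumulative: 19
Frame 3: OPEN (0+1=1). Cumulative: 20
Frame 4: STRIKE. 10 + next two rolls (6+3) = 19. Cumulative: 39
Frame 5: OPEN (6+3=9). Cumulative: 48
Frame 6: STRIKE. 10 + next two rolls (4+5) = 19. Cumulative: 67
Frame 7: OPEN (4+5=9). Cumulative: 76
Frame 8: OPEN (1+7=8). Cumulative: 84
Frame 9: SPARE (5+5=10). 10 + next roll (8) = 18. Cumulative: 102
Frame 10: OPEN. Sum of all frame-10 rolls (8+1) = 9. Cumulative: 111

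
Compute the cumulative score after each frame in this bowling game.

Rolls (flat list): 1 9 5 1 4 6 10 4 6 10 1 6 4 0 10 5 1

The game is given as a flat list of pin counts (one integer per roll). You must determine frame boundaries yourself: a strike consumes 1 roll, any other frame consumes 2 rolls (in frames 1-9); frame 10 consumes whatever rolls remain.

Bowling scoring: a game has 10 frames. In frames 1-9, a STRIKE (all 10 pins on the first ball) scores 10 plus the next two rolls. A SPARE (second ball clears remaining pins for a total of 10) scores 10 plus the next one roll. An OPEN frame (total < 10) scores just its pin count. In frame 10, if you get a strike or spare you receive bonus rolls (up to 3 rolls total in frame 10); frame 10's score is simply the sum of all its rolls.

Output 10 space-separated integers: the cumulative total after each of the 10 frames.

Answer: 15 21 41 61 81 98 105 109 125 131

Derivation:
Frame 1: SPARE (1+9=10). 10 + next roll (5) = 15. Cumulative: 15
Frame 2: OPEN (5+1=6). Cumulative: 21
Frame 3: SPARE (4+6=10). 10 + next roll (10) = 20. Cumulative: 41
Frame 4: STRIKE. 10 + next two rolls (4+6) = 20. Cumulative: 61
Frame 5: SPARE (4+6=10). 10 + next roll (10) = 20. Cumulative: 81
Frame 6: STRIKE. 10 + next two rolls (1+6) = 17. Cumulative: 98
Frame 7: OPEN (1+6=7). Cumulative: 105
Frame 8: OPEN (4+0=4). Cumulative: 109
Frame 9: STRIKE. 10 + next two rolls (5+1) = 16. Cumulative: 125
Frame 10: OPEN. Sum of all frame-10 rolls (5+1) = 6. Cumulative: 131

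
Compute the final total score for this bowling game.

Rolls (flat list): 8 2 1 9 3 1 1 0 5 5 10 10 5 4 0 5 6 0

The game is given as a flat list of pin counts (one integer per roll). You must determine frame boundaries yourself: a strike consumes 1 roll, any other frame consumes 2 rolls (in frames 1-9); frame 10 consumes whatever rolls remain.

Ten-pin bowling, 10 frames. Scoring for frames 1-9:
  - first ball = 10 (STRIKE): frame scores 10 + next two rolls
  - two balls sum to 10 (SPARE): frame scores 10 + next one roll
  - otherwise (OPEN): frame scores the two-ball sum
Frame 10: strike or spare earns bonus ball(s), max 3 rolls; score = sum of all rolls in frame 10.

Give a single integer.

Answer: 113

Derivation:
Frame 1: SPARE (8+2=10). 10 + next roll (1) = 11. Cumulative: 11
Frame 2: SPARE (1+9=10). 10 + next roll (3) = 13. Cumulative: 24
Frame 3: OPEN (3+1=4). Cumulative: 28
Frame 4: OPEN (1+0=1). Cumulative: 29
Frame 5: SPARE (5+5=10). 10 + next roll (10) = 20. Cumulative: 49
Frame 6: STRIKE. 10 + next two rolls (10+5) = 25. Cumulative: 74
Frame 7: STRIKE. 10 + next two rolls (5+4) = 19. Cumulative: 93
Frame 8: OPEN (5+4=9). Cumulative: 102
Frame 9: OPEN (0+5=5). Cumulative: 107
Frame 10: OPEN. Sum of all frame-10 rolls (6+0) = 6. Cumulative: 113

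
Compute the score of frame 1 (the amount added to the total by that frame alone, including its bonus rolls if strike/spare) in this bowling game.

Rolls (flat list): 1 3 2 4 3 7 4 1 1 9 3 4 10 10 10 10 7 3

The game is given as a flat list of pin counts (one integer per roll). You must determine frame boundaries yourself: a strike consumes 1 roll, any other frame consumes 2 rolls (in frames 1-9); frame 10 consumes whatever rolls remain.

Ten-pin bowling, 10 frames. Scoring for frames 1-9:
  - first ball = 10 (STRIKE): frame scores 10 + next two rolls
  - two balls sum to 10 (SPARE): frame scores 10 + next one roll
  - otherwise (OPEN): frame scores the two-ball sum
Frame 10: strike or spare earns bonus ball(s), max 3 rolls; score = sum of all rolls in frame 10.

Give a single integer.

Answer: 4

Derivation:
Frame 1: OPEN (1+3=4). Cumulative: 4
Frame 2: OPEN (2+4=6). Cumulative: 10
Frame 3: SPARE (3+7=10). 10 + next roll (4) = 14. Cumulative: 24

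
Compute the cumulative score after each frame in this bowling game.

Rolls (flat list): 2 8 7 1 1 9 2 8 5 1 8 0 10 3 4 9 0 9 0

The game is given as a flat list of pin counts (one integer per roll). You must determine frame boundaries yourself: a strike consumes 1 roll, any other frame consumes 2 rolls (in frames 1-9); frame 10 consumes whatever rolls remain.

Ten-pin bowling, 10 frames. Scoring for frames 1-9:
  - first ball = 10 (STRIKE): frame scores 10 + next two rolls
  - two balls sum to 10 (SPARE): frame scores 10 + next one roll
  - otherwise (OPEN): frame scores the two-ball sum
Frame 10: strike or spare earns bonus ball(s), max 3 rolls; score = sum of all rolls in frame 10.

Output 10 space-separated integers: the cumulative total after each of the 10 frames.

Answer: 17 25 37 52 58 66 83 90 99 108

Derivation:
Frame 1: SPARE (2+8=10). 10 + next roll (7) = 17. Cumulative: 17
Frame 2: OPEN (7+1=8). Cumulative: 25
Frame 3: SPARE (1+9=10). 10 + next roll (2) = 12. Cumulative: 37
Frame 4: SPARE (2+8=10). 10 + next roll (5) = 15. Cumulative: 52
Frame 5: OPEN (5+1=6). Cumulative: 58
Frame 6: OPEN (8+0=8). Cumulative: 66
Frame 7: STRIKE. 10 + next two rolls (3+4) = 17. Cumulative: 83
Frame 8: OPEN (3+4=7). Cumulative: 90
Frame 9: OPEN (9+0=9). Cumulative: 99
Frame 10: OPEN. Sum of all frame-10 rolls (9+0) = 9. Cumulative: 108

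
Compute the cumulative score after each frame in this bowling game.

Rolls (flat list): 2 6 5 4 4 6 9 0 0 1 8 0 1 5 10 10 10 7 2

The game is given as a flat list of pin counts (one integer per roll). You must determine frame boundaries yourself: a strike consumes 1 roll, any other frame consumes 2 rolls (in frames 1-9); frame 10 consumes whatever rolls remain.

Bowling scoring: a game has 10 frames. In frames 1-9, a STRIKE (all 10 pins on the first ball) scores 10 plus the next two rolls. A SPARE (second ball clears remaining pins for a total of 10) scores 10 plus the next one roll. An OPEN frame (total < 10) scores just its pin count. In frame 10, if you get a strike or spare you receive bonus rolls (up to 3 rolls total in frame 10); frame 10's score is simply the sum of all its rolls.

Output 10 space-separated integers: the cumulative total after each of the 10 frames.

Frame 1: OPEN (2+6=8). Cumulative: 8
Frame 2: OPEN (5+4=9). Cumulative: 17
Frame 3: SPARE (4+6=10). 10 + next roll (9) = 19. Cumulative: 36
Frame 4: OPEN (9+0=9). Cumulative: 45
Frame 5: OPEN (0+1=1). Cumulative: 46
Frame 6: OPEN (8+0=8). Cumulative: 54
Frame 7: OPEN (1+5=6). Cumulative: 60
Frame 8: STRIKE. 10 + next two rolls (10+10) = 30. Cumulative: 90
Frame 9: STRIKE. 10 + next two rolls (10+7) = 27. Cumulative: 117
Frame 10: STRIKE. Sum of all frame-10 rolls (10+7+2) = 19. Cumulative: 136

Answer: 8 17 36 45 46 54 60 90 117 136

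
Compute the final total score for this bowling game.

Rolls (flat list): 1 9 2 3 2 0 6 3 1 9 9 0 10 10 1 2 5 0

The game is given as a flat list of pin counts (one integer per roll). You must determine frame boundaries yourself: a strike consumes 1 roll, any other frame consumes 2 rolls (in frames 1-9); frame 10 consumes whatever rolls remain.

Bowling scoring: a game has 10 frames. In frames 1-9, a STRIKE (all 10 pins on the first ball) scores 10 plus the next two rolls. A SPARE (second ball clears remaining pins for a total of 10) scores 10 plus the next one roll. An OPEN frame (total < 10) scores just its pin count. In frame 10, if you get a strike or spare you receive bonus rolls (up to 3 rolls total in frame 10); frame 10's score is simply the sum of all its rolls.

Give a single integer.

Frame 1: SPARE (1+9=10). 10 + next roll (2) = 12. Cumulative: 12
Frame 2: OPEN (2+3=5). Cumulative: 17
Frame 3: OPEN (2+0=2). Cumulative: 19
Frame 4: OPEN (6+3=9). Cumulative: 28
Frame 5: SPARE (1+9=10). 10 + next roll (9) = 19. Cumulative: 47
Frame 6: OPEN (9+0=9). Cumulative: 56
Frame 7: STRIKE. 10 + next two rolls (10+1) = 21. Cumulative: 77
Frame 8: STRIKE. 10 + next two rolls (1+2) = 13. Cumulative: 90
Frame 9: OPEN (1+2=3). Cumulative: 93
Frame 10: OPEN. Sum of all frame-10 rolls (5+0) = 5. Cumulative: 98

Answer: 98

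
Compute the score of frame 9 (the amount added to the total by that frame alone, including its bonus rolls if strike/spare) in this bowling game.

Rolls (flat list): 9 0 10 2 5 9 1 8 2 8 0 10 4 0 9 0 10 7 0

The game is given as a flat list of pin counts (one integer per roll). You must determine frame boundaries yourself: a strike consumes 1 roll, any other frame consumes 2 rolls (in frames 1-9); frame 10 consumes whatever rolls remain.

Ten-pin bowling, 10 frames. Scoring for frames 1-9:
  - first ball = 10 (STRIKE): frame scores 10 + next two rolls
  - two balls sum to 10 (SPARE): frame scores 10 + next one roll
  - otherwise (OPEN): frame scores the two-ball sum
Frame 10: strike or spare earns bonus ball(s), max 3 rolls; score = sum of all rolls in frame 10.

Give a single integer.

Answer: 9

Derivation:
Frame 1: OPEN (9+0=9). Cumulative: 9
Frame 2: STRIKE. 10 + next two rolls (2+5) = 17. Cumulative: 26
Frame 3: OPEN (2+5=7). Cumulative: 33
Frame 4: SPARE (9+1=10). 10 + next roll (8) = 18. Cumulative: 51
Frame 5: SPARE (8+2=10). 10 + next roll (8) = 18. Cumulative: 69
Frame 6: OPEN (8+0=8). Cumulative: 77
Frame 7: STRIKE. 10 + next two rolls (4+0) = 14. Cumulative: 91
Frame 8: OPEN (4+0=4). Cumulative: 95
Frame 9: OPEN (9+0=9). Cumulative: 104
Frame 10: STRIKE. Sum of all frame-10 rolls (10+7+0) = 17. Cumulative: 121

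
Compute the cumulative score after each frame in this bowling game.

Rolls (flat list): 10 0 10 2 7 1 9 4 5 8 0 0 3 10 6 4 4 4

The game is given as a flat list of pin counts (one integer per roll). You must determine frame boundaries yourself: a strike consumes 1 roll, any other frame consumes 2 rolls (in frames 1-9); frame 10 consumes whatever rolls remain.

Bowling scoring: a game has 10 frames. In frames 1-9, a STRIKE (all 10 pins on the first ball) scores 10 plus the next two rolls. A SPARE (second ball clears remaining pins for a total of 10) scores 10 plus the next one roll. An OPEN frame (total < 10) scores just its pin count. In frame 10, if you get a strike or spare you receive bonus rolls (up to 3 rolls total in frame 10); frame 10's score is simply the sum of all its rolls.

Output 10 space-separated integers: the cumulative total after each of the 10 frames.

Answer: 20 32 41 55 64 72 75 95 109 117

Derivation:
Frame 1: STRIKE. 10 + next two rolls (0+10) = 20. Cumulative: 20
Frame 2: SPARE (0+10=10). 10 + next roll (2) = 12. Cumulative: 32
Frame 3: OPEN (2+7=9). Cumulative: 41
Frame 4: SPARE (1+9=10). 10 + next roll (4) = 14. Cumulative: 55
Frame 5: OPEN (4+5=9). Cumulative: 64
Frame 6: OPEN (8+0=8). Cumulative: 72
Frame 7: OPEN (0+3=3). Cumulative: 75
Frame 8: STRIKE. 10 + next two rolls (6+4) = 20. Cumulative: 95
Frame 9: SPARE (6+4=10). 10 + next roll (4) = 14. Cumulative: 109
Frame 10: OPEN. Sum of all frame-10 rolls (4+4) = 8. Cumulative: 117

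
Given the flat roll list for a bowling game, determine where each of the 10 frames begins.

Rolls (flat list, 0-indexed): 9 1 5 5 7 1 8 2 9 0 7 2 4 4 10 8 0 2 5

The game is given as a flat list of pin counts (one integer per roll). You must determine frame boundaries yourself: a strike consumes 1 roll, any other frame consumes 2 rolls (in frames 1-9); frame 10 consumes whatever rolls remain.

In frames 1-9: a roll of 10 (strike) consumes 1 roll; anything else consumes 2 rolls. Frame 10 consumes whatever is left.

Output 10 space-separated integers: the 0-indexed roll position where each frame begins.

Frame 1 starts at roll index 0: rolls=9,1 (sum=10), consumes 2 rolls
Frame 2 starts at roll index 2: rolls=5,5 (sum=10), consumes 2 rolls
Frame 3 starts at roll index 4: rolls=7,1 (sum=8), consumes 2 rolls
Frame 4 starts at roll index 6: rolls=8,2 (sum=10), consumes 2 rolls
Frame 5 starts at roll index 8: rolls=9,0 (sum=9), consumes 2 rolls
Frame 6 starts at roll index 10: rolls=7,2 (sum=9), consumes 2 rolls
Frame 7 starts at roll index 12: rolls=4,4 (sum=8), consumes 2 rolls
Frame 8 starts at roll index 14: roll=10 (strike), consumes 1 roll
Frame 9 starts at roll index 15: rolls=8,0 (sum=8), consumes 2 rolls
Frame 10 starts at roll index 17: 2 remaining rolls

Answer: 0 2 4 6 8 10 12 14 15 17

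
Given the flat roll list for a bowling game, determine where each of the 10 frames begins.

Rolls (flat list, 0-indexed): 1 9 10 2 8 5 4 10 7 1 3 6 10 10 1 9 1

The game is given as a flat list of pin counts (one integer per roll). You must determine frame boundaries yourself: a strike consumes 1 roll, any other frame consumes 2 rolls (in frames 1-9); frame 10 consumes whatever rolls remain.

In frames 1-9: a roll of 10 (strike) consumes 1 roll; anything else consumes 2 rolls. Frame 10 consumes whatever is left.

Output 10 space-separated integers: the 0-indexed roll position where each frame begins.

Answer: 0 2 3 5 7 8 10 12 13 14

Derivation:
Frame 1 starts at roll index 0: rolls=1,9 (sum=10), consumes 2 rolls
Frame 2 starts at roll index 2: roll=10 (strike), consumes 1 roll
Frame 3 starts at roll index 3: rolls=2,8 (sum=10), consumes 2 rolls
Frame 4 starts at roll index 5: rolls=5,4 (sum=9), consumes 2 rolls
Frame 5 starts at roll index 7: roll=10 (strike), consumes 1 roll
Frame 6 starts at roll index 8: rolls=7,1 (sum=8), consumes 2 rolls
Frame 7 starts at roll index 10: rolls=3,6 (sum=9), consumes 2 rolls
Frame 8 starts at roll index 12: roll=10 (strike), consumes 1 roll
Frame 9 starts at roll index 13: roll=10 (strike), consumes 1 roll
Frame 10 starts at roll index 14: 3 remaining rolls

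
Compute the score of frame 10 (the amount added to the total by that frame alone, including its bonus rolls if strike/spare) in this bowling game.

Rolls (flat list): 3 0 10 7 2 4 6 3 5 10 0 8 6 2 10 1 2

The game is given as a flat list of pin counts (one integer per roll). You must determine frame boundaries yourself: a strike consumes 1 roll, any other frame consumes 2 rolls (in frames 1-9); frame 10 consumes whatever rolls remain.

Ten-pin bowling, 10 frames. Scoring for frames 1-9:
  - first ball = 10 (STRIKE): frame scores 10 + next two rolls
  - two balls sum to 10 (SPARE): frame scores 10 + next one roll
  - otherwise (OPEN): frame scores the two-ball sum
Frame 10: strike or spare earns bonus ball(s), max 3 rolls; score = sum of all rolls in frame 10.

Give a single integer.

Frame 1: OPEN (3+0=3). Cumulative: 3
Frame 2: STRIKE. 10 + next two rolls (7+2) = 19. Cumulative: 22
Frame 3: OPEN (7+2=9). Cumulative: 31
Frame 4: SPARE (4+6=10). 10 + next roll (3) = 13. Cumulative: 44
Frame 5: OPEN (3+5=8). Cumulative: 52
Frame 6: STRIKE. 10 + next two rolls (0+8) = 18. Cumulative: 70
Frame 7: OPEN (0+8=8). Cumulative: 78
Frame 8: OPEN (6+2=8). Cumulative: 86
Frame 9: STRIKE. 10 + next two rolls (1+2) = 13. Cumulative: 99
Frame 10: OPEN. Sum of all frame-10 rolls (1+2) = 3. Cumulative: 102

Answer: 3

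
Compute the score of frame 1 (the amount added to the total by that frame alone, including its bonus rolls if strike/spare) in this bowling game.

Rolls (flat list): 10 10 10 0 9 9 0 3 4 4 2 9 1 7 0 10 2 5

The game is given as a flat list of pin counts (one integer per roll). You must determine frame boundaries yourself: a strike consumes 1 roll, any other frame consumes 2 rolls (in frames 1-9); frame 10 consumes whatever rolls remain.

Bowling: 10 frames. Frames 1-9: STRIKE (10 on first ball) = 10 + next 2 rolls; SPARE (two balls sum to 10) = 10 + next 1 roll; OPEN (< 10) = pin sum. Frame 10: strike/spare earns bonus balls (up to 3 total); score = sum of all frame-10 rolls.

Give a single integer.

Frame 1: STRIKE. 10 + next two rolls (10+10) = 30. Cumulative: 30
Frame 2: STRIKE. 10 + next two rolls (10+0) = 20. Cumulative: 50
Frame 3: STRIKE. 10 + next two rolls (0+9) = 19. Cumulative: 69

Answer: 30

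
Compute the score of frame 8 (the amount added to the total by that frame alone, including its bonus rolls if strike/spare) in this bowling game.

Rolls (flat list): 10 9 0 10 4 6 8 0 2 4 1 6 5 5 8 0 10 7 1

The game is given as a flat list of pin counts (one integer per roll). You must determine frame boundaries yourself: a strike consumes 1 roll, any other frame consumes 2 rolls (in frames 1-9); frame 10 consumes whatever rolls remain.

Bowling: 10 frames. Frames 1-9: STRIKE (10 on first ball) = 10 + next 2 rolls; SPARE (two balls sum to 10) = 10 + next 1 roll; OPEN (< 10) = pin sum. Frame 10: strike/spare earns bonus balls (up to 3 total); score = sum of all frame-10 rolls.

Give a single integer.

Answer: 18

Derivation:
Frame 1: STRIKE. 10 + next two rolls (9+0) = 19. Cumulative: 19
Frame 2: OPEN (9+0=9). Cumulative: 28
Frame 3: STRIKE. 10 + next two rolls (4+6) = 20. Cumulative: 48
Frame 4: SPARE (4+6=10). 10 + next roll (8) = 18. Cumulative: 66
Frame 5: OPEN (8+0=8). Cumulative: 74
Frame 6: OPEN (2+4=6). Cumulative: 80
Frame 7: OPEN (1+6=7). Cumulative: 87
Frame 8: SPARE (5+5=10). 10 + next roll (8) = 18. Cumulative: 105
Frame 9: OPEN (8+0=8). Cumulative: 113
Frame 10: STRIKE. Sum of all frame-10 rolls (10+7+1) = 18. Cumulative: 131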